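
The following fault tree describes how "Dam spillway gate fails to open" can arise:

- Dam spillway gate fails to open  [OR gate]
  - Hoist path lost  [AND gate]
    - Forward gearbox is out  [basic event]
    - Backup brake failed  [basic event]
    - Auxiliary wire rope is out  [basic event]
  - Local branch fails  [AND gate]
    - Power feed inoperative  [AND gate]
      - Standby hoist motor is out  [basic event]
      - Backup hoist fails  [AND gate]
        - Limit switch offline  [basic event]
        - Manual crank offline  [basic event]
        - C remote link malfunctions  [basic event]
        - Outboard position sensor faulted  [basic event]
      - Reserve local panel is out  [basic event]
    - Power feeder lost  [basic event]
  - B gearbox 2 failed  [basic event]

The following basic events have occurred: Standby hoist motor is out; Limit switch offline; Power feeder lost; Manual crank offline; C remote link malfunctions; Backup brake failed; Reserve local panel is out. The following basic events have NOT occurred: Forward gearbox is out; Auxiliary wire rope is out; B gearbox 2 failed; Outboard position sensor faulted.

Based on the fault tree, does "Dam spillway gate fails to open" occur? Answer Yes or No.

No

Hoist path lost [AND]: Forward gearbox is out=not, Backup brake failed=occurs, Auxiliary wire rope is out=not → not all inputs occur → does not occur.
Backup hoist fails [AND]: Limit switch offline=occurs, Manual crank offline=occurs, C remote link malfunctions=occurs, Outboard position sensor faulted=not → not all inputs occur → does not occur.
Power feed inoperative [AND]: Standby hoist motor is out=occurs, Backup hoist fails=not, Reserve local panel is out=occurs → not all inputs occur → does not occur.
Local branch fails [AND]: Power feed inoperative=not, Power feeder lost=occurs → not all inputs occur → does not occur.
Dam spillway gate fails to open [OR]: Hoist path lost=not, Local branch fails=not, B gearbox 2 failed=not → no input occurs → does not occur.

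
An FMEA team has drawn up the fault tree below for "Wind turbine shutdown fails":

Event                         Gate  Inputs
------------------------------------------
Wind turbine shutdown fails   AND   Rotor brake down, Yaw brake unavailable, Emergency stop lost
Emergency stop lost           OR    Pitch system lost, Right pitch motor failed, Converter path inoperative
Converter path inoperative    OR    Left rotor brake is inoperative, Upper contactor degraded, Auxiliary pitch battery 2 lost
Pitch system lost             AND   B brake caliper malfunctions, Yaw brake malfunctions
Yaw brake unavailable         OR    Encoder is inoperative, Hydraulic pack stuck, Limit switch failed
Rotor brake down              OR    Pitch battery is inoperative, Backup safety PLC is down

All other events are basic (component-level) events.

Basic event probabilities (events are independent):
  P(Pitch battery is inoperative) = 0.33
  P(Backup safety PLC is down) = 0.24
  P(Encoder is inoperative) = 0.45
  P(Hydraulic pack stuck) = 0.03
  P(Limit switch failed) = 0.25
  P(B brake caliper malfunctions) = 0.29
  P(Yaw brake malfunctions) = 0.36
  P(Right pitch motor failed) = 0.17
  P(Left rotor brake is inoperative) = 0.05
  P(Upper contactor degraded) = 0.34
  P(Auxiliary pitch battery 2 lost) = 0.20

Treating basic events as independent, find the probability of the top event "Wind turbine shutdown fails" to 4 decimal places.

0.1846

P(Rotor brake down) [OR] = 1 − (1−0.33) × (1−0.24) = 0.490800
P(Yaw brake unavailable) [OR] = 1 − (1−0.45) × (1−0.03) × (1−0.25) = 0.599875
P(Pitch system lost) [AND] = 0.29 × 0.36 = 0.104400
P(Converter path inoperative) [OR] = 1 − (1−0.05) × (1−0.34) × (1−0.20) = 0.498400
P(Emergency stop lost) [OR] = 1 − (1−0.104400) × (1−0.17) × (1−0.498400) = 0.627137
P(Wind turbine shutdown fails) [AND] = 0.490800 × 0.599875 × 0.627137 = 0.184641
Rounded to 4 decimal places: P(Wind turbine shutdown fails) ≈ 0.1846.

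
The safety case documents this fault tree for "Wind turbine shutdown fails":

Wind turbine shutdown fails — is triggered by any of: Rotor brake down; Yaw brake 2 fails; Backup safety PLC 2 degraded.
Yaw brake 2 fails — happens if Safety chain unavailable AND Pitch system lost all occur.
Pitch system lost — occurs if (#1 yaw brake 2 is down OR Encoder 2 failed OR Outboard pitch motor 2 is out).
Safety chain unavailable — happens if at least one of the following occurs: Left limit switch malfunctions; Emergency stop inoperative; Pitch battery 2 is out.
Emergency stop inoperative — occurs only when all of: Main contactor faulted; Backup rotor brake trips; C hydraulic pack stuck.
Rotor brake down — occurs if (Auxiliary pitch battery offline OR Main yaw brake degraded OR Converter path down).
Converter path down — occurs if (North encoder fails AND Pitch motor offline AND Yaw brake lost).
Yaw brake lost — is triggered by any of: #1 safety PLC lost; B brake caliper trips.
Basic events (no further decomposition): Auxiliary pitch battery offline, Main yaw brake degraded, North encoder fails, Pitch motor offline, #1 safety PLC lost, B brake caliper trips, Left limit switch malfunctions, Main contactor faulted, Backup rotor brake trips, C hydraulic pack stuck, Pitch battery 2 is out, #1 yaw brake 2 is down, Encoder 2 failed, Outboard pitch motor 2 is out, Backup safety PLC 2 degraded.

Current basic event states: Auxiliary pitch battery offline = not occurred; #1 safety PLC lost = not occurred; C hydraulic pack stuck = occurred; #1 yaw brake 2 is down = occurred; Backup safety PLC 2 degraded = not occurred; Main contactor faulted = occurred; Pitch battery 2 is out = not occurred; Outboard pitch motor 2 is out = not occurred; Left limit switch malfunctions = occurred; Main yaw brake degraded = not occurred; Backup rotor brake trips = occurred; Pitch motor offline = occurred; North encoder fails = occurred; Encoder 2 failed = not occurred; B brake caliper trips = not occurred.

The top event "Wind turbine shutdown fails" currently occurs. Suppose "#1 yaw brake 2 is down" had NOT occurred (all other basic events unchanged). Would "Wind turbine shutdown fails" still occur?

No

Counterfactual: set "#1 yaw brake 2 is down" to not occurred.
Yaw brake lost [OR]: #1 safety PLC lost=not, B brake caliper trips=not → no input occurs → does not occur.
Converter path down [AND]: North encoder fails=occurs, Pitch motor offline=occurs, Yaw brake lost=not → not all inputs occur → does not occur.
Rotor brake down [OR]: Auxiliary pitch battery offline=not, Main yaw brake degraded=not, Converter path down=not → no input occurs → does not occur.
Emergency stop inoperative [AND]: Main contactor faulted=occurs, Backup rotor brake trips=occurs, C hydraulic pack stuck=occurs → all inputs occur → occurs.
Safety chain unavailable [OR]: Left limit switch malfunctions=occurs, Emergency stop inoperative=occurs, Pitch battery 2 is out=not → at least one input occurs → occurs.
Pitch system lost [OR]: #1 yaw brake 2 is down=not, Encoder 2 failed=not, Outboard pitch motor 2 is out=not → no input occurs → does not occur.
Yaw brake 2 fails [AND]: Safety chain unavailable=occurs, Pitch system lost=not → not all inputs occur → does not occur.
Wind turbine shutdown fails [OR]: Rotor brake down=not, Yaw brake 2 fails=not, Backup safety PLC 2 degraded=not → no input occurs → does not occur.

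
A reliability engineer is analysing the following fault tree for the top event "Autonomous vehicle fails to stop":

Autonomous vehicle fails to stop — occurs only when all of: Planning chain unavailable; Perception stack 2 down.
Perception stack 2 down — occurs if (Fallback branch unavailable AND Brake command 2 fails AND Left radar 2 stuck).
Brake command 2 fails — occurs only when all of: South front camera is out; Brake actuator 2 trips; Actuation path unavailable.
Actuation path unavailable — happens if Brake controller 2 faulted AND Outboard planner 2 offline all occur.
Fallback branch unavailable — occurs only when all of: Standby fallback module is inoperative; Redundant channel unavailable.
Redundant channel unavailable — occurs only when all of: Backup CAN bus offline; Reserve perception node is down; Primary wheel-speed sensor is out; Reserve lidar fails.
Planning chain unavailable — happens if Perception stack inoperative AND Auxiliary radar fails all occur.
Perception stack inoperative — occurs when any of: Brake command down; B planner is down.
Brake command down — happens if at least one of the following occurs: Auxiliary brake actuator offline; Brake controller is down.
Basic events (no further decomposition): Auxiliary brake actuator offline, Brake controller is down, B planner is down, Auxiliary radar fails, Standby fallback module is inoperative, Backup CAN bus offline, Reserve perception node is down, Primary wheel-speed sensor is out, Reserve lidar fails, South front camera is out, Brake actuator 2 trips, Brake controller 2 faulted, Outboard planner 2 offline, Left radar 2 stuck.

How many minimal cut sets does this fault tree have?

3

Brake command down [OR]: union of children's cut sets → 2 cut set(s).
Perception stack inoperative [OR]: union of children's cut sets → 3 cut set(s).
Planning chain unavailable [AND]: one cut set from each child combined → 3 × 1 = 3 cut set(s).
Redundant channel unavailable [AND]: one cut set from each child combined → 1 × 1 × 1 × 1 = 1 cut set(s).
Fallback branch unavailable [AND]: one cut set from each child combined → 1 × 1 = 1 cut set(s).
Actuation path unavailable [AND]: one cut set from each child combined → 1 × 1 = 1 cut set(s).
Brake command 2 fails [AND]: one cut set from each child combined → 1 × 1 × 1 = 1 cut set(s).
Perception stack 2 down [AND]: one cut set from each child combined → 1 × 1 × 1 = 1 cut set(s).
Autonomous vehicle fails to stop [AND]: one cut set from each child combined → 3 × 1 = 3 cut set(s).
Minimal cut sets: {Auxiliary brake actuator offline, Auxiliary radar fails, Backup CAN bus offline, Brake actuator 2 trips, Brake controller 2 faulted, Left radar 2 stuck, Outboard planner 2 offline, Primary wheel-speed sensor is out, Reserve lidar fails, Reserve perception node is down, South front camera is out, Standby fallback module is inoperative}; {Auxiliary radar fails, Backup CAN bus offline, Brake actuator 2 trips, Brake controller 2 faulted, Brake controller is down, Left radar 2 stuck, Outboard planner 2 offline, Primary wheel-speed sensor is out, Reserve lidar fails, Reserve perception node is down, South front camera is out, Standby fallback module is inoperative}; {Auxiliary radar fails, B planner is down, Backup CAN bus offline, Brake actuator 2 trips, Brake controller 2 faulted, Left radar 2 stuck, Outboard planner 2 offline, Primary wheel-speed sensor is out, Reserve lidar fails, Reserve perception node is down, South front camera is out, Standby fallback module is inoperative}.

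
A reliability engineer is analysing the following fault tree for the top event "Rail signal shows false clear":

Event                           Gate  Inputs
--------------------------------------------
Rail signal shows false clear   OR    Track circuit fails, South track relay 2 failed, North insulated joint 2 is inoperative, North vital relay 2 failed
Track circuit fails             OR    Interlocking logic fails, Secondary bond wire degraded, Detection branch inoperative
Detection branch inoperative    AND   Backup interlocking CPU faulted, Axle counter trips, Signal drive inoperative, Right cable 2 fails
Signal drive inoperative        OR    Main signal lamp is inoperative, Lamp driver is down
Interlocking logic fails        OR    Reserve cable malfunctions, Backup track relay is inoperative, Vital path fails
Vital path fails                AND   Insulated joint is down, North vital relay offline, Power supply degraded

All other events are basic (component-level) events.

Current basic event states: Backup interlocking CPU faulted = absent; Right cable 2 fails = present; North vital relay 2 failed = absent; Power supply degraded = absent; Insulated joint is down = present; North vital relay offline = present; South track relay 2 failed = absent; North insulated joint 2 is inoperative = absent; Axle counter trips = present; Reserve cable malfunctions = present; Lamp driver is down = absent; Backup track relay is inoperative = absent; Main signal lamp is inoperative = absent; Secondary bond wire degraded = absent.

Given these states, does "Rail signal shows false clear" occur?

Vital path fails [AND]: Insulated joint is down=occurs, North vital relay offline=occurs, Power supply degraded=not → not all inputs occur → does not occur.
Interlocking logic fails [OR]: Reserve cable malfunctions=occurs, Backup track relay is inoperative=not, Vital path fails=not → at least one input occurs → occurs.
Signal drive inoperative [OR]: Main signal lamp is inoperative=not, Lamp driver is down=not → no input occurs → does not occur.
Detection branch inoperative [AND]: Backup interlocking CPU faulted=not, Axle counter trips=occurs, Signal drive inoperative=not, Right cable 2 fails=occurs → not all inputs occur → does not occur.
Track circuit fails [OR]: Interlocking logic fails=occurs, Secondary bond wire degraded=not, Detection branch inoperative=not → at least one input occurs → occurs.
Rail signal shows false clear [OR]: Track circuit fails=occurs, South track relay 2 failed=not, North insulated joint 2 is inoperative=not, North vital relay 2 failed=not → at least one input occurs → occurs.

Yes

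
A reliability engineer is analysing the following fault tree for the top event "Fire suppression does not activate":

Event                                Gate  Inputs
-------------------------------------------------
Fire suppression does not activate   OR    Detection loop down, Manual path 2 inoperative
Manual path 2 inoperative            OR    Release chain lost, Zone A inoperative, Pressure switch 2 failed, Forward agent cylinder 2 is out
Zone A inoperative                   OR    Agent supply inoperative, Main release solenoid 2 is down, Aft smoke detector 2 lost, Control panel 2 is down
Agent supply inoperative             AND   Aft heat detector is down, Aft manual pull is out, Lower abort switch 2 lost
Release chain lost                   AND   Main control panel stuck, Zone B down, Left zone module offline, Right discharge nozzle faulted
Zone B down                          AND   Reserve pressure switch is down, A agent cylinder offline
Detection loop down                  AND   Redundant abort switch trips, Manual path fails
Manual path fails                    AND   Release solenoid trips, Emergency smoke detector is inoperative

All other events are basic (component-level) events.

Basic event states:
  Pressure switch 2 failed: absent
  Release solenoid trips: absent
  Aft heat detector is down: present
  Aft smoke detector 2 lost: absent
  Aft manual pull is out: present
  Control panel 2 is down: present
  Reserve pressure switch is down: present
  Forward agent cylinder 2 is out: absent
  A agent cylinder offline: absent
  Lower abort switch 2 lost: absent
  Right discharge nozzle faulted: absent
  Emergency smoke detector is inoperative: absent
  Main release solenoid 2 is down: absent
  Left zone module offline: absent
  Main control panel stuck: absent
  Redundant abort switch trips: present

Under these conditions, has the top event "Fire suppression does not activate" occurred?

Manual path fails [AND]: Release solenoid trips=not, Emergency smoke detector is inoperative=not → not all inputs occur → does not occur.
Detection loop down [AND]: Redundant abort switch trips=occurs, Manual path fails=not → not all inputs occur → does not occur.
Zone B down [AND]: Reserve pressure switch is down=occurs, A agent cylinder offline=not → not all inputs occur → does not occur.
Release chain lost [AND]: Main control panel stuck=not, Zone B down=not, Left zone module offline=not, Right discharge nozzle faulted=not → not all inputs occur → does not occur.
Agent supply inoperative [AND]: Aft heat detector is down=occurs, Aft manual pull is out=occurs, Lower abort switch 2 lost=not → not all inputs occur → does not occur.
Zone A inoperative [OR]: Agent supply inoperative=not, Main release solenoid 2 is down=not, Aft smoke detector 2 lost=not, Control panel 2 is down=occurs → at least one input occurs → occurs.
Manual path 2 inoperative [OR]: Release chain lost=not, Zone A inoperative=occurs, Pressure switch 2 failed=not, Forward agent cylinder 2 is out=not → at least one input occurs → occurs.
Fire suppression does not activate [OR]: Detection loop down=not, Manual path 2 inoperative=occurs → at least one input occurs → occurs.

Yes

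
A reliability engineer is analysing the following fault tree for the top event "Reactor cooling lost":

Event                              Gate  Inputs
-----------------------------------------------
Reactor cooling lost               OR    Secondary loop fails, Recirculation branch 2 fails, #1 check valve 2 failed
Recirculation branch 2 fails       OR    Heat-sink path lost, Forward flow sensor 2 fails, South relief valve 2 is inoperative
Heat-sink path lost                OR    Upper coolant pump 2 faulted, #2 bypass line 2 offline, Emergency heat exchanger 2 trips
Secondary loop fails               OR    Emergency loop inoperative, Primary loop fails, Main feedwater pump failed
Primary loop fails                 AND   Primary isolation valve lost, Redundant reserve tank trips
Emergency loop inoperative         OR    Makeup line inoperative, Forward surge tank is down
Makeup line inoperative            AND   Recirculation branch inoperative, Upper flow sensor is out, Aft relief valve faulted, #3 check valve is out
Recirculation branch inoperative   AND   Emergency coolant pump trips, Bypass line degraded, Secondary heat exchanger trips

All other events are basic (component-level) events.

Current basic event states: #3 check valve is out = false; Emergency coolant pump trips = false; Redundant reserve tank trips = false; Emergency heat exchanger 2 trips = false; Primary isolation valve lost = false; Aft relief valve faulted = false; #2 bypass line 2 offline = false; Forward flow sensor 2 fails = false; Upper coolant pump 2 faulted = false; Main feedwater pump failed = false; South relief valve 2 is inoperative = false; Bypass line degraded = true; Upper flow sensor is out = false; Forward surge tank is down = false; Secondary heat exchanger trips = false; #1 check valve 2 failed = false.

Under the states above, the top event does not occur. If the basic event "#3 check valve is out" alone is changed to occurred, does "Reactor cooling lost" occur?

No

Counterfactual: set "#3 check valve is out" to occurred.
Recirculation branch inoperative [AND]: Emergency coolant pump trips=not, Bypass line degraded=occurs, Secondary heat exchanger trips=not → not all inputs occur → does not occur.
Makeup line inoperative [AND]: Recirculation branch inoperative=not, Upper flow sensor is out=not, Aft relief valve faulted=not, #3 check valve is out=occurs → not all inputs occur → does not occur.
Emergency loop inoperative [OR]: Makeup line inoperative=not, Forward surge tank is down=not → no input occurs → does not occur.
Primary loop fails [AND]: Primary isolation valve lost=not, Redundant reserve tank trips=not → not all inputs occur → does not occur.
Secondary loop fails [OR]: Emergency loop inoperative=not, Primary loop fails=not, Main feedwater pump failed=not → no input occurs → does not occur.
Heat-sink path lost [OR]: Upper coolant pump 2 faulted=not, #2 bypass line 2 offline=not, Emergency heat exchanger 2 trips=not → no input occurs → does not occur.
Recirculation branch 2 fails [OR]: Heat-sink path lost=not, Forward flow sensor 2 fails=not, South relief valve 2 is inoperative=not → no input occurs → does not occur.
Reactor cooling lost [OR]: Secondary loop fails=not, Recirculation branch 2 fails=not, #1 check valve 2 failed=not → no input occurs → does not occur.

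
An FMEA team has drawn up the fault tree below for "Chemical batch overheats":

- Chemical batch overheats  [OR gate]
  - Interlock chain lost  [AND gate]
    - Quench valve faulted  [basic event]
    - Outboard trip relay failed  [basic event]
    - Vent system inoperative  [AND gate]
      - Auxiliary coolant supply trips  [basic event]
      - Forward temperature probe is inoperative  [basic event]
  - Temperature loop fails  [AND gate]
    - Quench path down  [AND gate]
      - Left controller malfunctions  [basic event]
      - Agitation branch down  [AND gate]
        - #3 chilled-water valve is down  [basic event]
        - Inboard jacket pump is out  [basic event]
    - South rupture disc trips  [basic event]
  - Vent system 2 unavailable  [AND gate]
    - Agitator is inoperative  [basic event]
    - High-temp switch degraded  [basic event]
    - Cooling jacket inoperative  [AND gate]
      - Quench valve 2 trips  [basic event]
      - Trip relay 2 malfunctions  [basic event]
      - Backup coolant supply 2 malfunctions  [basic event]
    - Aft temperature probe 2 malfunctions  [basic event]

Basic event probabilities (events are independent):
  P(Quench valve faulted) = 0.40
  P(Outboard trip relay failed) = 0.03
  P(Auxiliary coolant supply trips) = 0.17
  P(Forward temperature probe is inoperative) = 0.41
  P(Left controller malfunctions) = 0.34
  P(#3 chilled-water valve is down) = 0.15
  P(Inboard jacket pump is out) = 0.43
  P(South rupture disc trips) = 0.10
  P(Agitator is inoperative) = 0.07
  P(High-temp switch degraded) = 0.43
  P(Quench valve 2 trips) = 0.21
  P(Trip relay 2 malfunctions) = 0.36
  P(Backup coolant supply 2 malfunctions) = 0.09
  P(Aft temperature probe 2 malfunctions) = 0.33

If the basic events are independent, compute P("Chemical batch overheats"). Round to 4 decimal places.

0.0031

P(Vent system inoperative) [AND] = 0.17 × 0.41 = 0.069700
P(Interlock chain lost) [AND] = 0.40 × 0.03 × 0.069700 = 0.000836
P(Agitation branch down) [AND] = 0.15 × 0.43 = 0.064500
P(Quench path down) [AND] = 0.34 × 0.064500 = 0.021930
P(Temperature loop fails) [AND] = 0.021930 × 0.10 = 0.002193
P(Cooling jacket inoperative) [AND] = 0.21 × 0.36 × 0.09 = 0.006804
P(Vent system 2 unavailable) [AND] = 0.07 × 0.43 × 0.006804 × 0.33 = 0.000068
P(Chemical batch overheats) [OR] = 1 − (1−0.000836) × (1−0.002193) × (1−0.000068) = 0.003095
Rounded to 4 decimal places: P(Chemical batch overheats) ≈ 0.0031.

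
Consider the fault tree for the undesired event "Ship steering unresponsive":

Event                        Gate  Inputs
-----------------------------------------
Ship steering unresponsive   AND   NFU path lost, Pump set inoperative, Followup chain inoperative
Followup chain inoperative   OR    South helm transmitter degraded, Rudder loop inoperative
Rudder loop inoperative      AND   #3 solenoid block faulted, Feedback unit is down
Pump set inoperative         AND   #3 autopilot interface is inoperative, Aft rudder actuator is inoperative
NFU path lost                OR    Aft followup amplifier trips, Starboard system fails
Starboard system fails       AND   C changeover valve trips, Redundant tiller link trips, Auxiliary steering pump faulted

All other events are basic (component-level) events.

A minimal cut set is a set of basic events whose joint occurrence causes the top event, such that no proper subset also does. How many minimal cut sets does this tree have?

Starboard system fails [AND]: one cut set from each child combined → 1 × 1 × 1 = 1 cut set(s).
NFU path lost [OR]: union of children's cut sets → 2 cut set(s).
Pump set inoperative [AND]: one cut set from each child combined → 1 × 1 = 1 cut set(s).
Rudder loop inoperative [AND]: one cut set from each child combined → 1 × 1 = 1 cut set(s).
Followup chain inoperative [OR]: union of children's cut sets → 2 cut set(s).
Ship steering unresponsive [AND]: one cut set from each child combined → 2 × 1 × 2 = 4 cut set(s).
Minimal cut sets: {#3 autopilot interface is inoperative, Aft followup amplifier trips, Aft rudder actuator is inoperative, South helm transmitter degraded}; {#3 autopilot interface is inoperative, #3 solenoid block faulted, Aft followup amplifier trips, Aft rudder actuator is inoperative, Feedback unit is down}; {#3 autopilot interface is inoperative, Aft rudder actuator is inoperative, Auxiliary steering pump faulted, C changeover valve trips, Redundant tiller link trips, South helm transmitter degraded}; {#3 autopilot interface is inoperative, #3 solenoid block faulted, Aft rudder actuator is inoperative, Auxiliary steering pump faulted, C changeover valve trips, Feedback unit is down, Redundant tiller link trips}.

4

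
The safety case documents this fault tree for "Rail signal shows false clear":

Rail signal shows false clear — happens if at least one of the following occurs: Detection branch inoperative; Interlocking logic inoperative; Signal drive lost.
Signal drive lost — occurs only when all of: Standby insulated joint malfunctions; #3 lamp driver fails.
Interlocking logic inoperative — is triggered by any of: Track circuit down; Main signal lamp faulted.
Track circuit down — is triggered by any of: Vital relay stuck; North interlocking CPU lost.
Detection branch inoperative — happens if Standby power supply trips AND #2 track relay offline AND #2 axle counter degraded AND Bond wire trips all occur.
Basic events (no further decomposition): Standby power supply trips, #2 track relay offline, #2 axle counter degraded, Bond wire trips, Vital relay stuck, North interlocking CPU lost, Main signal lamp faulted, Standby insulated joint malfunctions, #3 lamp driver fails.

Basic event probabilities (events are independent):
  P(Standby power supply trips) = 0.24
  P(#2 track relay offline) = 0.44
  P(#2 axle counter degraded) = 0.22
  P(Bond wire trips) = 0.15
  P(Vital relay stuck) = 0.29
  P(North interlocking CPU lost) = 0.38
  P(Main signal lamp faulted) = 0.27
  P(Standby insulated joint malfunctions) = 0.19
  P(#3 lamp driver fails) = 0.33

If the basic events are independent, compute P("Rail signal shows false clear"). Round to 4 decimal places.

P(Detection branch inoperative) [AND] = 0.24 × 0.44 × 0.22 × 0.15 = 0.003485
P(Track circuit down) [OR] = 1 − (1−0.29) × (1−0.38) = 0.559800
P(Interlocking logic inoperative) [OR] = 1 − (1−0.559800) × (1−0.27) = 0.678654
P(Signal drive lost) [AND] = 0.19 × 0.33 = 0.062700
P(Rail signal shows false clear) [OR] = 1 − (1−0.003485) × (1−0.678654) × (1−0.062700) = 0.699852
Rounded to 4 decimal places: P(Rail signal shows false clear) ≈ 0.6999.

0.6999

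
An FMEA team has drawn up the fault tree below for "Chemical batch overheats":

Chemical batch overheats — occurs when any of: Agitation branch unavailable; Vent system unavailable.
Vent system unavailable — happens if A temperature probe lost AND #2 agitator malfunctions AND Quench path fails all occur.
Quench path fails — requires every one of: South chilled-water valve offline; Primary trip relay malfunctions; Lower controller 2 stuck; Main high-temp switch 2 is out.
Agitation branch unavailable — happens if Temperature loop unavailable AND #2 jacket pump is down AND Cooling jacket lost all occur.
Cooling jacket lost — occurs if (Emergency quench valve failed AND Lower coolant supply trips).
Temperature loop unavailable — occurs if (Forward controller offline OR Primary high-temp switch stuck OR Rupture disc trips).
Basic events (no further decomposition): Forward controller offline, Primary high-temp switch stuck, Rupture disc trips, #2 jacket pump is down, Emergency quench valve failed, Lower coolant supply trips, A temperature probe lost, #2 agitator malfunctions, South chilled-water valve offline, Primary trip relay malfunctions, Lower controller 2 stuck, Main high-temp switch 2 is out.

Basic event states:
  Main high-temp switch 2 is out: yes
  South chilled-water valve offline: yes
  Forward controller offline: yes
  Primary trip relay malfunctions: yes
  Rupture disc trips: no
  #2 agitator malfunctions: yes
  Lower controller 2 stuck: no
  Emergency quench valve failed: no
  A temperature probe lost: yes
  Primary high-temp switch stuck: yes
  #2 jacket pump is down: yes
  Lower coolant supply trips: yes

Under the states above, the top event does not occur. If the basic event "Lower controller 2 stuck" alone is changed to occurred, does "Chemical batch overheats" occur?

Yes

Counterfactual: set "Lower controller 2 stuck" to occurred.
Temperature loop unavailable [OR]: Forward controller offline=occurs, Primary high-temp switch stuck=occurs, Rupture disc trips=not → at least one input occurs → occurs.
Cooling jacket lost [AND]: Emergency quench valve failed=not, Lower coolant supply trips=occurs → not all inputs occur → does not occur.
Agitation branch unavailable [AND]: Temperature loop unavailable=occurs, #2 jacket pump is down=occurs, Cooling jacket lost=not → not all inputs occur → does not occur.
Quench path fails [AND]: South chilled-water valve offline=occurs, Primary trip relay malfunctions=occurs, Lower controller 2 stuck=occurs, Main high-temp switch 2 is out=occurs → all inputs occur → occurs.
Vent system unavailable [AND]: A temperature probe lost=occurs, #2 agitator malfunctions=occurs, Quench path fails=occurs → all inputs occur → occurs.
Chemical batch overheats [OR]: Agitation branch unavailable=not, Vent system unavailable=occurs → at least one input occurs → occurs.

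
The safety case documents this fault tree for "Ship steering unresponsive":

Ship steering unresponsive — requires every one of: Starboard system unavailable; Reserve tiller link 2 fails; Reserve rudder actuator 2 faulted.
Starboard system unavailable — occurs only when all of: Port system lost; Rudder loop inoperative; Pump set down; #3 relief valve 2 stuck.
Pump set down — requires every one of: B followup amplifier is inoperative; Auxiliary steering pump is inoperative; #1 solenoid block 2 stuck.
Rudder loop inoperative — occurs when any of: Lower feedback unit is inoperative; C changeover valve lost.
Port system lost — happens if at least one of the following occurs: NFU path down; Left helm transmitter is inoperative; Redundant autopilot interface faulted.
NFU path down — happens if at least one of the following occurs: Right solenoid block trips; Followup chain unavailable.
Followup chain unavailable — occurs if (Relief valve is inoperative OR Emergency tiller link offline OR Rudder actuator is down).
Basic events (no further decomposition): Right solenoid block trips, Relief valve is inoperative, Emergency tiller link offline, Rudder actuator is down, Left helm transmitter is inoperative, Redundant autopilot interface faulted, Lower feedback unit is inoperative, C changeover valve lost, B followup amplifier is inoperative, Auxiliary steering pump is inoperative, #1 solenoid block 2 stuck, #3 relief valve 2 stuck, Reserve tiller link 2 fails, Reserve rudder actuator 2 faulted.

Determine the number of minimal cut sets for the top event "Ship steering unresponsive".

Followup chain unavailable [OR]: union of children's cut sets → 3 cut set(s).
NFU path down [OR]: union of children's cut sets → 4 cut set(s).
Port system lost [OR]: union of children's cut sets → 6 cut set(s).
Rudder loop inoperative [OR]: union of children's cut sets → 2 cut set(s).
Pump set down [AND]: one cut set from each child combined → 1 × 1 × 1 = 1 cut set(s).
Starboard system unavailable [AND]: one cut set from each child combined → 6 × 2 × 1 × 1 = 12 cut set(s).
Ship steering unresponsive [AND]: one cut set from each child combined → 12 × 1 × 1 = 12 cut set(s).

12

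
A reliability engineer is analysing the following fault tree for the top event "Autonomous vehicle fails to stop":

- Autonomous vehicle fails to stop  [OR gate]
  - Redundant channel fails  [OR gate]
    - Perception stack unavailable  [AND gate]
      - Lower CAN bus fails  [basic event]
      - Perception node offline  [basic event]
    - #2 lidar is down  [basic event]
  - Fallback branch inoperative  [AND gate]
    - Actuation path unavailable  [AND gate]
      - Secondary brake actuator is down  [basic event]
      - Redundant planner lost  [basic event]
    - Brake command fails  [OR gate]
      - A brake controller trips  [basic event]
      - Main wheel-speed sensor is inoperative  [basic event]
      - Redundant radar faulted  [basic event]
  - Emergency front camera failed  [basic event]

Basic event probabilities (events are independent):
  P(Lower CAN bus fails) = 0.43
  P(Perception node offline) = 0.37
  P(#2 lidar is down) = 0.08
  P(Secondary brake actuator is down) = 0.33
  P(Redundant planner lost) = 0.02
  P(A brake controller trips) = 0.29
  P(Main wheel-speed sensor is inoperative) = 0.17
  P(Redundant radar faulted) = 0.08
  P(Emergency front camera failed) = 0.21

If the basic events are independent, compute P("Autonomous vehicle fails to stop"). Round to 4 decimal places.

P(Perception stack unavailable) [AND] = 0.43 × 0.37 = 0.159100
P(Redundant channel fails) [OR] = 1 − (1−0.159100) × (1−0.08) = 0.226372
P(Actuation path unavailable) [AND] = 0.33 × 0.02 = 0.006600
P(Brake command fails) [OR] = 1 − (1−0.29) × (1−0.17) × (1−0.08) = 0.457844
P(Fallback branch inoperative) [AND] = 0.006600 × 0.457844 = 0.003022
P(Autonomous vehicle fails to stop) [OR] = 1 − (1−0.226372) × (1−0.003022) × (1−0.21) = 0.390681
Rounded to 4 decimal places: P(Autonomous vehicle fails to stop) ≈ 0.3907.

0.3907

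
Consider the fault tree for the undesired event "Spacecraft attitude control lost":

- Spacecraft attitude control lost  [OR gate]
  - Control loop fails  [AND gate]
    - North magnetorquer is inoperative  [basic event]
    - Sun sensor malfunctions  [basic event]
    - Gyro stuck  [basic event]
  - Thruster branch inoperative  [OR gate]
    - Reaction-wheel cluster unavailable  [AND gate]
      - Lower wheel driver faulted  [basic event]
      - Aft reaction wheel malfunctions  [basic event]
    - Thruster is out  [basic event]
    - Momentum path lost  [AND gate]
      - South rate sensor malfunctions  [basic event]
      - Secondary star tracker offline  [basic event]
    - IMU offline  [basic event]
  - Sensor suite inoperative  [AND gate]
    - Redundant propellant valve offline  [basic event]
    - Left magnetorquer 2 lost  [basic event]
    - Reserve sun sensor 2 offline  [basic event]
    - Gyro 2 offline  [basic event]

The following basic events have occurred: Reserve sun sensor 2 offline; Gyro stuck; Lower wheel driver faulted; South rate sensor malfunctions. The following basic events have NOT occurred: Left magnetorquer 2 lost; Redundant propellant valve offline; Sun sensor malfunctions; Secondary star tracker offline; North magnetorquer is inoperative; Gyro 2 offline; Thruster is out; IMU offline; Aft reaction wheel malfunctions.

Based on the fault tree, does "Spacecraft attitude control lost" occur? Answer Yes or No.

No

Control loop fails [AND]: North magnetorquer is inoperative=not, Sun sensor malfunctions=not, Gyro stuck=occurs → not all inputs occur → does not occur.
Reaction-wheel cluster unavailable [AND]: Lower wheel driver faulted=occurs, Aft reaction wheel malfunctions=not → not all inputs occur → does not occur.
Momentum path lost [AND]: South rate sensor malfunctions=occurs, Secondary star tracker offline=not → not all inputs occur → does not occur.
Thruster branch inoperative [OR]: Reaction-wheel cluster unavailable=not, Thruster is out=not, Momentum path lost=not, IMU offline=not → no input occurs → does not occur.
Sensor suite inoperative [AND]: Redundant propellant valve offline=not, Left magnetorquer 2 lost=not, Reserve sun sensor 2 offline=occurs, Gyro 2 offline=not → not all inputs occur → does not occur.
Spacecraft attitude control lost [OR]: Control loop fails=not, Thruster branch inoperative=not, Sensor suite inoperative=not → no input occurs → does not occur.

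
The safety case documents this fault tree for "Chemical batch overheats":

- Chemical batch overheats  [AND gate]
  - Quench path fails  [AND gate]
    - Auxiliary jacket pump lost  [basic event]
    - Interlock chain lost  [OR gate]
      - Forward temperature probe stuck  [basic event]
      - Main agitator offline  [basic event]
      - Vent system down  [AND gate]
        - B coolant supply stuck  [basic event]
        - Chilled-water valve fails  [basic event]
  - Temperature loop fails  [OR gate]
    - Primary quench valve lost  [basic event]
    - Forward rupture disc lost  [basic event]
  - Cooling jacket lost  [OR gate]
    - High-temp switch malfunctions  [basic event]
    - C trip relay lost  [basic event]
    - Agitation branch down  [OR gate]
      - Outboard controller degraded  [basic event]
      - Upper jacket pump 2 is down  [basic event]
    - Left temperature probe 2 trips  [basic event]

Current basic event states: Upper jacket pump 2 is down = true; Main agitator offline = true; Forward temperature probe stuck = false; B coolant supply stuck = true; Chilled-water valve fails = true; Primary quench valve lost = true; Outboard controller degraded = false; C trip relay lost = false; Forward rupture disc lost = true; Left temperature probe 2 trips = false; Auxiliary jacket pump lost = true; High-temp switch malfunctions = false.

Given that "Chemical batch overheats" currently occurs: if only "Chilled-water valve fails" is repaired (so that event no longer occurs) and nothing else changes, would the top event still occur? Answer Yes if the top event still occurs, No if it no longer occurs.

Yes

Counterfactual: set "Chilled-water valve fails" to not occurred.
Vent system down [AND]: B coolant supply stuck=occurs, Chilled-water valve fails=not → not all inputs occur → does not occur.
Interlock chain lost [OR]: Forward temperature probe stuck=not, Main agitator offline=occurs, Vent system down=not → at least one input occurs → occurs.
Quench path fails [AND]: Auxiliary jacket pump lost=occurs, Interlock chain lost=occurs → all inputs occur → occurs.
Temperature loop fails [OR]: Primary quench valve lost=occurs, Forward rupture disc lost=occurs → at least one input occurs → occurs.
Agitation branch down [OR]: Outboard controller degraded=not, Upper jacket pump 2 is down=occurs → at least one input occurs → occurs.
Cooling jacket lost [OR]: High-temp switch malfunctions=not, C trip relay lost=not, Agitation branch down=occurs, Left temperature probe 2 trips=not → at least one input occurs → occurs.
Chemical batch overheats [AND]: Quench path fails=occurs, Temperature loop fails=occurs, Cooling jacket lost=occurs → all inputs occur → occurs.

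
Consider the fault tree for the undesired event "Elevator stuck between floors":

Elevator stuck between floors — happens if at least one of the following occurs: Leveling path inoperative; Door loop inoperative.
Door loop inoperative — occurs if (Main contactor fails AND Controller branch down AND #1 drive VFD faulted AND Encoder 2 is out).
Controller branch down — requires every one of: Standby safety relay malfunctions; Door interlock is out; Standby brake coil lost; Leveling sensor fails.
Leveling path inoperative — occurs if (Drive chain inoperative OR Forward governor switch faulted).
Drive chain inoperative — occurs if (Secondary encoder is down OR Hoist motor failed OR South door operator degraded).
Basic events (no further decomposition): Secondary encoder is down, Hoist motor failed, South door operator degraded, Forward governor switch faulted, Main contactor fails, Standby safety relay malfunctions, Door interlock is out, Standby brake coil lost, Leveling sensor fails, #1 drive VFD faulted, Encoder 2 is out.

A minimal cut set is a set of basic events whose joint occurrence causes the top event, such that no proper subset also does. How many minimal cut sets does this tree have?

5

Drive chain inoperative [OR]: union of children's cut sets → 3 cut set(s).
Leveling path inoperative [OR]: union of children's cut sets → 4 cut set(s).
Controller branch down [AND]: one cut set from each child combined → 1 × 1 × 1 × 1 = 1 cut set(s).
Door loop inoperative [AND]: one cut set from each child combined → 1 × 1 × 1 × 1 = 1 cut set(s).
Elevator stuck between floors [OR]: union of children's cut sets → 5 cut set(s).
Minimal cut sets: {Secondary encoder is down}; {Hoist motor failed}; {South door operator degraded}; {Forward governor switch faulted}; {#1 drive VFD faulted, Door interlock is out, Encoder 2 is out, Leveling sensor fails, Main contactor fails, Standby brake coil lost, Standby safety relay malfunctions}.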